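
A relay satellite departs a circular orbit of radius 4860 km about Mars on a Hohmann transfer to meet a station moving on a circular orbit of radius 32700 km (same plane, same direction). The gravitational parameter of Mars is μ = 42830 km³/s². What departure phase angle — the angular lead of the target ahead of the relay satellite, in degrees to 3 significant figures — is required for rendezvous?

The Hohmann ellipse has a_t = (r₁ + r₂)/2 = 18780 km.
The half-period of the transfer ellipse is t = π√(a_t³/μ) = 39068 s.
Target angular speed ω₂ = √(μ/r₂³) = 3.4999×10^-5 rad/s.
Angle swept by the target during transfer: ω₂·t = 1.3673 rad = 78.34°.
Arrival is 180° from departure on the ellipse, so φ = 180° − 78.34° = 102°.

φ = 102°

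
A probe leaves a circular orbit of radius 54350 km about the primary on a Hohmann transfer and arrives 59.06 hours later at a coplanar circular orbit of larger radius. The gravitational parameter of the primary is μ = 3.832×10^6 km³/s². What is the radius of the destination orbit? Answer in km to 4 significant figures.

r₂ = 4.654×10^5 km

Transfer time t = 59.06 hours = 2.12616×10^5 s, and t = π√(a_t³/μ).
So a_t = (μ t²/π²)^(1/3) = (3.832×10^6 × (2.12616×10^5)² / π²)^(1/3) = 2.5988×10^5 km.
Since a_t = (r₁ + r₂)/2, r₂ = 2a_t − r₁ = 2×2.5988×10^5 − 54350 = 4.6541×10^5 km.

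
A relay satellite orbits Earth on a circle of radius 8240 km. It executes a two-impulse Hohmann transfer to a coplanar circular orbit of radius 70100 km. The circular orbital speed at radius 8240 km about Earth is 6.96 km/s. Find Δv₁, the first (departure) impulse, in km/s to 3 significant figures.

From the circular-orbit relation v² = μ/r at r = 8240 km: μ = v²r = (6.96)² × 8240 = 3.99159×10^5 km³/s².
Semi-major axis of the transfer orbit: a_t = (8240 + 70100)/2 = 39170 km.
Circular speed at r = 8240 km: v_c = √(μ/r) = 6.960 km/s.
Vis-viva on the transfer ellipse at r = 8240 km gives v_t = √[μ(2/r − 1/a_t)] = 9.311 km/s.
Δv₁ = |v_t − v_c| = |9.311 − 6.960| = 2.351 km/s.

Δv₁ = 2.35 km/s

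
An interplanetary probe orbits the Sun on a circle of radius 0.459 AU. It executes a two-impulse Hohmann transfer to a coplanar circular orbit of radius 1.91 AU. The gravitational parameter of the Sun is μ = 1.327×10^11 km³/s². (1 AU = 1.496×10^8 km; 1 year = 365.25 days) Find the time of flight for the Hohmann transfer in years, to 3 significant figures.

t = 0.645 years

In km: r₁ = 0.459 × 1.496×10^8 = 6.86664×10^7 km; r₂ = 1.91 × 1.496×10^8 = 2.85736×10^8 km.
Semi-major axis of the transfer orbit: a_t = (6.86664×10^7 + 2.85736×10^8)/2 = 1.772012×10^8 km.
Half the transfer-orbit period gives t = π√(a_t³/μ) = 2.034×10^7 s.
Converting: 2.034×10^7 s ÷ 3.15576×10^7 s/year (365.25 × 86400) = 0.645 years.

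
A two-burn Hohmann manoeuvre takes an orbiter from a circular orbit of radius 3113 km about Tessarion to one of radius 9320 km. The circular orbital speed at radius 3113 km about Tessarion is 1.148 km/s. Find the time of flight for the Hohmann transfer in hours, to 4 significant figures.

t = 6.678 hours

From the circular-orbit relation v² = μ/r at r = 3113 km: μ = v²r = (1.148)² × 3113 = 4102.64 km³/s².
The Hohmann ellipse has a_t = (r₁ + r₂)/2 = 6216.5 km.
Half the transfer-orbit period gives t = π√(a_t³/μ) = 24040 s.
Converting: 24040 s ÷ 3600 s/hour = 6.678 hours.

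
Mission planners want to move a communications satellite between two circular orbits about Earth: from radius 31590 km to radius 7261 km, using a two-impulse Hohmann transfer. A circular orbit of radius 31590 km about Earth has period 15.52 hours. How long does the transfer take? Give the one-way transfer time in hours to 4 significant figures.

t = 3.742 hours

From Kepler's third law T² = 4π²r³/μ at r = 31590 km, T = 15.52 hours = 15.52 × 3600 s = 55872 s: μ = 4π²r³/T² = 3.98676×10^5 km³/s².
Semi-major axis of the transfer orbit: a_t = (31590 + 7261)/2 = 19425.5 km.
Transfer time t = π√(a_t³/μ) = π√((19425.5)³ / 3.98676×10^5) = 13470 s.
Converting: 13470 s ÷ 3600 s/hour = 3.742 hours.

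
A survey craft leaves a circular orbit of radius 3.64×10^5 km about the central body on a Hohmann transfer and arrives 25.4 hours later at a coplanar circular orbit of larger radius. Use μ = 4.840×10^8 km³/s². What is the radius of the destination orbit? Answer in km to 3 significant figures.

r₂ = 1.12×10^6 km

Transfer time t = 25.4 hours = 91440 s, and t = π√(a_t³/μ).
So a_t = (μ t²/π²)^(1/3) = (4.840×10^8 × (91440)² / π²)^(1/3) = 7.4292×10^5 km.
Since a_t = (r₁ + r₂)/2, r₂ = 2a_t − r₁ = 2×7.4292×10^5 − 3.640×10^5 = 1.12184×10^6 km.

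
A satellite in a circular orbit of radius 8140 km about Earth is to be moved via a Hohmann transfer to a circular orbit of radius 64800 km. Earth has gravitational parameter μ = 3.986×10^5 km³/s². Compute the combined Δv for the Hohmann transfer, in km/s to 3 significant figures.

Δv = 3.64 km/s

Semi-major axis of the transfer orbit: a_t = (8140 + 64800)/2 = 36470 km.
Circular speed at r₁: v₁ = √(μ/r₁) = √(3.986×10^5/8140) = 6.998 km/s.
On the transfer ellipse at r₁, v² = μ(2/r − 1/a) gives v_p = √[μ(2/r₁ − 1/a_t)] = 9.328 km/s.
First burn Δv₁ = |v_p − v₁| = 2.330 km/s.
At r₂, v₂ = √(μ/r₂) = 2.480 km/s.
Transfer-orbit speed at r₂: v_a = √[μ(2/r₂ − 1/a_t)] = 1.172 km/s.
Second burn Δv₂ = |v₂ − v_a| = 1.308 km/s.
Total Δv = Δv₁ + Δv₂ = 3.638 km/s.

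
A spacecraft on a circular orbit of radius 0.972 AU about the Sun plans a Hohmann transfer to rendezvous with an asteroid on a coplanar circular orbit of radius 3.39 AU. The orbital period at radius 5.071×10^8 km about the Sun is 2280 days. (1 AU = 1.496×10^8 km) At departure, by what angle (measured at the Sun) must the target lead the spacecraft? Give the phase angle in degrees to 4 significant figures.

From Kepler's third law T² = 4π²r³/μ at r = 5.071×10^8 km, T = 2280 days = 2280 × 86400 s = 1.96992×10^8 s: μ = 4π²r³/T² = 1.32661×10^11 km³/s².
In km: r₁ = 0.972 × 1.496×10^8 = 1.454112×10^8 km; r₂ = 3.39 × 1.496×10^8 = 5.07144×10^8 km.
The Hohmann ellipse has a_t = (r₁ + r₂)/2 = 3.262776×10^8 km.
The half-period of the transfer ellipse is t = π√(a_t³/μ) = 5.0835×10^7 s.
Target angular speed ω₂ = √(μ/r₂³) = 3.1891×10^-8 rad/s.
Angle swept by the target during transfer: ω₂·t = 1.6212 rad = 92.89°.
Arrival is 180° from departure on the ellipse, so φ = 180° − 92.89° = 87.11°.

φ = 87.11°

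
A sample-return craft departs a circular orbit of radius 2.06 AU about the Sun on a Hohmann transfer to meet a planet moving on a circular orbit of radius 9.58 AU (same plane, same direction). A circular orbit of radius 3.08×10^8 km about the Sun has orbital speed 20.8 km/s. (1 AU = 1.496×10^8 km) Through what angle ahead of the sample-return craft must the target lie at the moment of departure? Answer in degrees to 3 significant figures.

φ = 94.8°

From the circular-orbit relation v² = μ/r at r = 3.08×10^8 km: μ = v²r = (20.8)² × 3.08×10^8 = 1.33253×10^11 km³/s².
In km: r₁ = 2.06 × 1.496×10^8 = 3.08176×10^8 km; r₂ = 9.58 × 1.496×10^8 = 1.433168×10^9 km.
Semi-major axis of the transfer orbit: a_t = (3.08176×10^8 + 1.433168×10^9)/2 = 8.70672×10^8 km.
Transfer time t = π√(a_t³/μ) = 2.211×10^8 s.
Target angular speed ω₂ = √(μ/r₂³) = 6.728×10^-9 rad/s.
Angle swept by the target during transfer: ω₂·t = 1.4876 rad = 85.23°.
Arrival is 180° from departure on the ellipse, so φ = 180° − 85.23° = 94.8°.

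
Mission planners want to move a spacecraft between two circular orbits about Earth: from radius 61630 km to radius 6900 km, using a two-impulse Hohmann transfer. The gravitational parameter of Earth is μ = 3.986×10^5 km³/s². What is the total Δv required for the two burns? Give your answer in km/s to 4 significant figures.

Semi-major axis of the transfer orbit: a_t = (61630 + 6900)/2 = 34265 km.
At r₁ the circular-orbit speed is v₁ = √(μ/r₁) = 2.543 km/s.
On the transfer ellipse at r₁, vis-viva equation gives v_a = √[μ(2/r₁ − 1/a_t)] = 1.141 km/s.
First burn Δv₁ = |v_a − v₁| = 1.402 km/s.
At r₂, v₂ = √(μ/r₂) = 7.60053 km/s.
Transfer-orbit speed at r₂: v_p = √[μ(2/r₂ − 1/a_t)] = 10.1933 km/s.
Second burn Δv₂ = |v₂ − v_p| = 2.593 km/s.
Δv = Δv₁ + Δv₂ = 1.402 + 2.593 = 3.995 km/s.

Δv = 3.995 km/s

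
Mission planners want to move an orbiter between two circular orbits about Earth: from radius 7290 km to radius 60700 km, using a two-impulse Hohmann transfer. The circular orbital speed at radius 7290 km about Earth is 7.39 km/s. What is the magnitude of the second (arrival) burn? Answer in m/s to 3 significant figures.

Δv₂ = 1380 m/s

From the circular-orbit relation v² = μ/r at r = 7290 km: μ = v²r = (7.39)² × 7290 = 3.98122×10^5 km³/s².
Transfer-ellipse semi-major axis a_t = (r₁ + r₂)/2 = (7290 + 60700)/2 = 33995 km.
Circular speed at r = 60700 km: v_c = √(μ/r) = 2.561 km/s.
Transfer-orbit speed at the same r (vis-viva, a = a_t): v_t = √[μ(2/r − 1/a_t)] = 1.186 km/s.
Δv₂ = |v_t − v_c| = |1.186 − 2.561| = 1.375 km/s.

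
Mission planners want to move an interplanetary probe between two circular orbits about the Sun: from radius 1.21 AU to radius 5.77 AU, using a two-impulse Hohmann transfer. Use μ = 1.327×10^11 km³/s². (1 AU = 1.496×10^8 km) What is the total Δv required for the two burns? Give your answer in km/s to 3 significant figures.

Δv = 12.8 km/s

In km: r₁ = 1.21 × 1.496×10^8 = 1.81016×10^8 km; r₂ = 5.77 × 1.496×10^8 = 8.63192×10^8 km.
Semi-major axis of the transfer orbit: a_t = (1.81016×10^8 + 8.63192×10^8)/2 = 5.22104×10^8 km.
At r₁ the circular-orbit speed is v₁ = √(μ/r₁) = 27.076 km/s.
On the transfer ellipse at r₁, vis-viva gives v_p = √[μ(2/r₁ − 1/a_t)] = 34.814 km/s.
First burn Δv₁ = |v_p − v₁| = 7.738 km/s.
At r₂, v₂ = √(μ/r₂) = 12.399 km/s.
Transfer-orbit speed at r₂: v_a = √[μ(2/r₂ − 1/a_t)] = 7.3007 km/s.
Second burn Δv₂ = |v₂ − v_a| = 5.098 km/s.
Total Δv = Δv₁ + Δv₂ = 12.84 km/s.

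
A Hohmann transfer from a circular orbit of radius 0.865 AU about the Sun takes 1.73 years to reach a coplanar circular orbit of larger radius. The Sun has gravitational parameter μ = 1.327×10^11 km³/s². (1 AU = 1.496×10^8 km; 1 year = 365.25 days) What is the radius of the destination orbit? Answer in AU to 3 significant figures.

r₂ = 3.71 AU

In km: r₁ = 0.865 × 1.496×10^8 = 1.29404×10^8 km.
Transfer time t = 1.73 years × 365.25 × 86400 s = 5.4594648×10^7 s, and t = π√(a_t³/μ).
So a_t = (μ t²/π²)^(1/3) = (1.327×10^11 × (5.4594648×10^7)² / π²)^(1/3) = 3.4221×10^8 km.
Since a_t = (r₁ + r₂)/2, r₂ = 2a_t − r₁ = 2×3.4221×10^8 − 1.29404×10^8 = 5.55016×10^8 km.
In AU: r₂ = 5.55016×10^8 / 1.496×10^8 = 3.71 AU.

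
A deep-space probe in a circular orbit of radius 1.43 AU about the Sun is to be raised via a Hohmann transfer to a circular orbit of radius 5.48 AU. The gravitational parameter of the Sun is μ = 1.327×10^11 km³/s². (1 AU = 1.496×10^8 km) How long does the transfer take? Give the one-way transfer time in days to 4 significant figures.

In km: r₁ = 1.43 × 1.496×10^8 = 2.13928×10^8 km; r₂ = 5.48 × 1.496×10^8 = 8.19808×10^8 km.
Semi-major axis of the transfer orbit: a_t = (2.13928×10^8 + 8.19808×10^8)/2 = 5.16868×10^8 km.
Transfer time t = π√(a_t³/μ) = π√((5.16868×10^8)³ / 1.327×10^11) = 1.0134×10^8 s.
Converting: 1.0134×10^8 s ÷ 86400 s/day = 1173 days.

t = 1173 days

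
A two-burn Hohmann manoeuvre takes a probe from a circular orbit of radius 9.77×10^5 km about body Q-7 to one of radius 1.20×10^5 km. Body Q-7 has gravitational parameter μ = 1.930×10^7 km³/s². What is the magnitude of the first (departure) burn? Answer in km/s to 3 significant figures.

Δv₁ = 2.37 km/s

Semi-major axis of the transfer orbit: a_t = (9.770×10^5 + 1.200×10^5)/2 = 5.485×10^5 km.
Circular speed at r = 9.770×10^5 km: v_c = √(μ/r) = 4.445 km/s.
Vis-viva on the transfer ellipse at r = 9.770×10^5 km gives v_t = √[μ(2/r − 1/a_t)] = 2.079 km/s.
Δv₁ = |v_t − v_c| = |2.079 − 4.445| = 2.366 km/s.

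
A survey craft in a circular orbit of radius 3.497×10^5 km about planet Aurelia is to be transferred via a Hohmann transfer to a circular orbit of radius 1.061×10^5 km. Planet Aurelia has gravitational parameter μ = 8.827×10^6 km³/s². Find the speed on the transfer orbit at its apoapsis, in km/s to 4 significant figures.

Semi-major axis of the transfer orbit: a_t = (3.497×10^5 + 1.061×10^5)/2 = 2.279×10^5 km.
The apoapsis of the transfer ellipse is at r = 3.497×10^5 km.
Vis-viva: v = √[μ(2/r − 1/a_t)] = √[8.827×10^6 × (2/3.497×10^5 − 1/2.279×10^5)] = 3.428 km/s.

v = 3.428 km/s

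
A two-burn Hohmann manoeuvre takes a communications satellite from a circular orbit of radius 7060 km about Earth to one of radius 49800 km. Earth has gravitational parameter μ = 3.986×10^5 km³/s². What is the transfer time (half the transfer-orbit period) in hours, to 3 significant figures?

t = 6.63 hours

The Hohmann ellipse has a_t = (r₁ + r₂)/2 = 28430 km.
By Kepler's third law the transfer-orbit period is T = 2π√(a_t³/μ), so t = T/2 = 23853 s.
Converting: 23853 s ÷ 3600 s/hour = 6.63 hours.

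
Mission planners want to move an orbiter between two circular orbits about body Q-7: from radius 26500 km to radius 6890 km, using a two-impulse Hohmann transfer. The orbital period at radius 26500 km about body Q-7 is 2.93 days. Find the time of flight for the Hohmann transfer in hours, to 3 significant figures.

From Kepler's third law T² = 4π²r³/μ at r = 26500 km, T = 2.93 days = 2.93 × 86400 s = 2.53152×10^5 s: μ = 4π²r³/T² = 11464.0 km³/s².
Semi-major axis of the transfer orbit: a_t = (26500 + 6890)/2 = 16695 km.
Half the transfer-orbit period gives t = π√(a_t³/μ) = 63290 s.
Converting: 63290 s ÷ 3600 s/hour = 17.6 hours.

t = 17.6 hours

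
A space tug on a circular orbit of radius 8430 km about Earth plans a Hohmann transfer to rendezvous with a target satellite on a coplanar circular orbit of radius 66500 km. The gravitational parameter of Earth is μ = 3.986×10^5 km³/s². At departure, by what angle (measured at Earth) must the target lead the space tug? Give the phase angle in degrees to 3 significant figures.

φ = 104°

Transfer-ellipse semi-major axis a_t = (r₁ + r₂)/2 = (8430 + 66500)/2 = 37465 km.
The half-period of the transfer ellipse is t = π√(a_t³/μ) = 36080 s.
The target's mean motion on its circular orbit is ω₂ = √(μ/r₂³) = 3.682×10^-5 rad/s.
Angle swept by the target during transfer: ω₂·t = 1.3285 rad = 76.12°.
The space tug traverses 180° on the transfer ellipse, so the target must lead by 180° − 76.12° = 104°.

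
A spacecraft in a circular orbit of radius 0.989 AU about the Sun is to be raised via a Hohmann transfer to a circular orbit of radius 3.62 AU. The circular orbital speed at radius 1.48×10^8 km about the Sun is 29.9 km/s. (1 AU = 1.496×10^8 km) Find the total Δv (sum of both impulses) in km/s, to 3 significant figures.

Δv = 13.0 km/s

From the circular-orbit relation v² = μ/r at r = 1.48×10^8 km: μ = v²r = (29.9)² × 1.48×10^8 = 1.32313×10^11 km³/s².
In km: r₁ = 0.989 × 1.496×10^8 = 1.479544×10^8 km; r₂ = 3.62 × 1.496×10^8 = 5.41552×10^8 km.
The Hohmann ellipse has a_t = (r₁ + r₂)/2 = 3.447532×10^8 km.
At r₁ the circular-orbit speed is v₁ = √(μ/r₁) = 29.9046 km/s.
Transfer-orbit speed at r₁ (vis-viva equation): v_p = √[μ(2/r₁ − 1/a_t)] = 37.4804 km/s.
First burn Δv₁ = |v_p − v₁| = 7.576 km/s.
Circular speed at r₂: v₂ = √(μ/r₂) = 15.631 km/s.
Transfer-orbit speed at r₂: v_a = √[μ(2/r₂ − 1/a_t)] = 10.240 km/s.
Second burn Δv₂ = |v₂ − v_a| = 5.391 km/s.
Δv = Δv₁ + Δv₂ = 7.576 + 5.391 = 12.97 km/s.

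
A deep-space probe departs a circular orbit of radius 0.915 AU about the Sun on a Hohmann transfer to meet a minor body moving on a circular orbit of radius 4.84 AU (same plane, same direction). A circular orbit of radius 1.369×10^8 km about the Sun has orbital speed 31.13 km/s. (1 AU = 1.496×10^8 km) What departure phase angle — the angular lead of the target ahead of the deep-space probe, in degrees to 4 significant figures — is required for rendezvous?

From the circular-orbit relation v² = μ/r at r = 1.369×10^8 km: μ = v²r = (31.13)² × 1.369×10^8 = 1.32667×10^11 km³/s².
In km: r₁ = 0.915 × 1.496×10^8 = 1.36884×10^8 km; r₂ = 4.84 × 1.496×10^8 = 7.24064×10^8 km.
Semi-major axis of the transfer orbit: a_t = (1.36884×10^8 + 7.24064×10^8)/2 = 4.30474×10^8 km.
Transfer time t = π√(a_t³/μ) = 7.704×10^7 s.
The target's mean motion on its circular orbit is ω₂ = √(μ/r₂³) = 1.869×10^-8 rad/s.
Angle swept by the target during transfer: ω₂·t = 1.440 rad = 82.51°.
Arrival is 180° from departure on the ellipse, so φ = 180° − 82.51° = 97.49°.

φ = 97.49°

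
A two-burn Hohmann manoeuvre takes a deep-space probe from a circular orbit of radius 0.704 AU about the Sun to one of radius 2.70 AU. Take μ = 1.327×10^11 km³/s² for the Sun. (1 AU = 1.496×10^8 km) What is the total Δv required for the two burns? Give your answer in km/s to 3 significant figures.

Δv = 15.7 km/s

In km: r₁ = 0.704 × 1.496×10^8 = 1.053184×10^8 km; r₂ = 2.70 × 1.496×10^8 = 4.0392×10^8 km.
Semi-major axis of the transfer orbit: a_t = (1.053184×10^8 + 4.0392×10^8)/2 = 2.546192×10^8 km.
At r₁ the circular-orbit speed is v₁ = √(μ/r₁) = 35.496 km/s.
Transfer-orbit speed at r₁ (vis-viva equation): v_p = √[μ(2/r₁ − 1/a_t)] = 44.708 km/s.
First burn Δv₁ = |v_p − v₁| = 9.212 km/s.
At r₂, v₂ = √(μ/r₂) = 18.125 km/s.
Transfer-orbit speed at r₂: v_a = √[μ(2/r₂ − 1/a_t)] = 11.657 km/s.
Second burn Δv₂ = |v₂ − v_a| = 6.468 km/s.
Δv = Δv₁ + Δv₂ = 9.212 + 6.468 = 15.68 km/s.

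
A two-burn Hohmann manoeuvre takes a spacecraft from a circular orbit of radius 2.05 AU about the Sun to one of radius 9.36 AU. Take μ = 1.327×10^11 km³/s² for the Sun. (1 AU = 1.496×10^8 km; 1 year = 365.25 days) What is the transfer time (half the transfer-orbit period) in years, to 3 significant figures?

In km: r₁ = 2.05 × 1.496×10^8 = 3.0668×10^8 km; r₂ = 9.36 × 1.496×10^8 = 1.400256×10^9 km.
The Hohmann ellipse has a_t = (r₁ + r₂)/2 = 8.53468×10^8 km.
Half the transfer-orbit period gives t = π√(a_t³/μ) = 2.150×10^8 s.
Converting: 2.150×10^8 s ÷ 3.15576×10^7 s/year (365.25 × 86400) = 6.81 years.

t = 6.81 years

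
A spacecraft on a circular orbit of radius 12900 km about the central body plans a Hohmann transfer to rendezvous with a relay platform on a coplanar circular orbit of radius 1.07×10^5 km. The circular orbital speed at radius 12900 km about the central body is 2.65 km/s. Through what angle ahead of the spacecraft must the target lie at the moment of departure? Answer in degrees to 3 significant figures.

From the circular-orbit relation v² = μ/r at r = 12900 km: μ = v²r = (2.65)² × 12900 = 90590.2 km³/s².
The Hohmann ellipse has a_t = (r₁ + r₂)/2 = 59950 km.
The half-period of the transfer ellipse is t = π√(a_t³/μ) = 1.5321×10^5 s.
Target angular speed ω₂ = √(μ/r₂³) = 8.5993×10^-6 rad/s.
Angle swept by the target during transfer: ω₂·t = 1.3175 rad = 75.49°.
The spacecraft traverses 180° on the transfer ellipse, so the target must lead by 180° − 75.49° = 105°.

φ = 105°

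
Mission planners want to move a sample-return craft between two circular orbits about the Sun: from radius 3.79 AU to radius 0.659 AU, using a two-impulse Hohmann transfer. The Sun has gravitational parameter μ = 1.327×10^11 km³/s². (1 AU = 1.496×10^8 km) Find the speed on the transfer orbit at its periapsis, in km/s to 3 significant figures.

v = 47.9 km/s

In km: r₁ = 3.79 × 1.496×10^8 = 5.66984×10^8 km; r₂ = 0.659 × 1.496×10^8 = 9.85864×10^7 km.
The Hohmann ellipse has a_t = (r₁ + r₂)/2 = 3.327852×10^8 km.
The periapsis of the transfer ellipse is at r = 9.85864×10^7 km.
Applying v² = μ(2/r − 1/a_t): v = 47.89 km/s.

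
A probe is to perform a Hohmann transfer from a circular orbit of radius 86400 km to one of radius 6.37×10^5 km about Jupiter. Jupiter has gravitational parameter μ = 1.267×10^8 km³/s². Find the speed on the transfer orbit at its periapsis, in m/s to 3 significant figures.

Semi-major axis of the transfer orbit: a_t = (86400 + 6.370×10^5)/2 = 3.617×10^5 km.
The periapsis of the transfer ellipse is at r = 86400 km.
Vis-viva: v = √[μ(2/r − 1/a_t)] = √[1.267×10^8 × (2/86400 − 1/3.617×10^5)] = 50.82 km/s.

v = 50800 m/s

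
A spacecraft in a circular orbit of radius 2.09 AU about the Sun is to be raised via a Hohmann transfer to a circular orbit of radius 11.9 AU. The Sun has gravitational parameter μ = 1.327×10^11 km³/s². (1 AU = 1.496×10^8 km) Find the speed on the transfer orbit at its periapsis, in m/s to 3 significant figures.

In km: r₁ = 2.09 × 1.496×10^8 = 3.12664×10^8 km; r₂ = 11.9 × 1.496×10^8 = 1.78024×10^9 km.
Semi-major axis of the transfer orbit: a_t = (3.12664×10^8 + 1.78024×10^9)/2 = 1.046452×10^9 km.
The periapsis of the transfer ellipse is at r = 3.12664×10^8 km.
Applying v² = μ(2/r − 1/a_t): v = 26.87 km/s.

v = 26900 m/s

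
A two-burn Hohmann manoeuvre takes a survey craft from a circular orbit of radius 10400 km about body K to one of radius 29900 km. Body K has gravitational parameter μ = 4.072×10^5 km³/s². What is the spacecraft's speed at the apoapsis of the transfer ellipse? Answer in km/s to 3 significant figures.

Semi-major axis of the transfer orbit: a_t = (10400 + 29900)/2 = 20150 km.
At apoapsis, r = 29900 km.
Applying v² = μ(2/r − 1/a_t): v = 2.651 km/s.

v = 2.65 km/s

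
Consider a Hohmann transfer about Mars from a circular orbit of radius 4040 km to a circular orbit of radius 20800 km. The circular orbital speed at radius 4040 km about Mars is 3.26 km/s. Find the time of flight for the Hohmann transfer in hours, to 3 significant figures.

t = 5.83 hours

From the circular-orbit relation v² = μ/r at r = 4040 km: μ = v²r = (3.26)² × 4040 = 42935.5 km³/s².
Semi-major axis of the transfer orbit: a_t = (4040 + 20800)/2 = 12420 km.
Half the transfer-orbit period gives t = π√(a_t³/μ) = 20990 s.
Converting: 20990 s ÷ 3600 s/hour = 5.83 hours.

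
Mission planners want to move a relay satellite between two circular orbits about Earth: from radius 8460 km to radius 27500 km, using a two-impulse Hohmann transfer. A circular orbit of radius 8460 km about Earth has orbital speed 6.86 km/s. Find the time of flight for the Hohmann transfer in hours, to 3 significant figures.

From the circular-orbit relation v² = μ/r at r = 8460 km: μ = v²r = (6.86)² × 8460 = 3.98124×10^5 km³/s².
Transfer-ellipse semi-major axis a_t = (r₁ + r₂)/2 = (8460 + 27500)/2 = 17980 km.
Transfer time t = π√(a_t³/μ) = π√((17980)³ / 3.98124×10^5) = 12000 s.
Converting: 12000 s ÷ 3600 s/hour = 3.33 hours.

t = 3.33 hours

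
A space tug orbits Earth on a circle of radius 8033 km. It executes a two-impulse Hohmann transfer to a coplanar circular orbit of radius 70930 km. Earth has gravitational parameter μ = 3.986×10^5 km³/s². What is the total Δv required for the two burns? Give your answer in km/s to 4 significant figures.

Δv = 3.699 km/s

Transfer-ellipse semi-major axis a_t = (r₁ + r₂)/2 = (8033 + 70930)/2 = 39481.5 km.
Circular speed at r₁: v₁ = √(μ/r₁) = √(3.986×10^5/8033) = 7.0442 km/s.
On the transfer ellipse at r₁, vis-viva gives v_p = √[μ(2/r₁ − 1/a_t)] = 9.4417 km/s.
First burn Δv₁ = |v_p − v₁| = 2.3975 km/s.
Circular speed at r₂: v₂ = √(μ/r₂) = 2.3706 km/s.
Transfer-orbit speed at r₂: v_a = √[μ(2/r₂ − 1/a_t)] = 1.0693 km/s.
Second burn Δv₂ = |v₂ − v_a| = 1.3013 km/s.
Δv = Δv₁ + Δv₂ = 2.3975 + 1.3013 = 3.699 km/s.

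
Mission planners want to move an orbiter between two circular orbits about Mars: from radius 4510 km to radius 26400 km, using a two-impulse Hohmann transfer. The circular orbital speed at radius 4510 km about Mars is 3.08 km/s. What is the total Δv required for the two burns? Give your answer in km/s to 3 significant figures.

From the circular-orbit relation v² = μ/r at r = 4510 km: μ = v²r = (3.08)² × 4510 = 42783.7 km³/s².
The Hohmann ellipse has a_t = (r₁ + r₂)/2 = 15455 km.
Circular speed at r₁: v₁ = √(μ/r₁) = √(42783.7/4510) = 3.0800 km/s.
Transfer-orbit speed at r₁ (vis-viva equation): v_p = √[μ(2/r₁ − 1/a_t)] = 4.0255 km/s.
First burn Δv₁ = |v_p − v₁| = 0.9455 km/s.
Circular speed at r₂: v₂ = √(μ/r₂) = 1.273 km/s.
Transfer-orbit speed at r₂: v_a = √[μ(2/r₂ − 1/a_t)] = 0.6877 km/s.
Second burn Δv₂ = |v₂ − v_a| = 0.5853 km/s.
Total Δv = Δv₁ + Δv₂ = 1.531 km/s.

Δv = 1.53 km/s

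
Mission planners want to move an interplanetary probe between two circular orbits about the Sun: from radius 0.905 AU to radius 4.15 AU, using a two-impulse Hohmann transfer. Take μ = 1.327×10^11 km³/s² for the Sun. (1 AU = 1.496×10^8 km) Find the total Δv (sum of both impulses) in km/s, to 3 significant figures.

In km: r₁ = 0.905 × 1.496×10^8 = 1.35388×10^8 km; r₂ = 4.15 × 1.496×10^8 = 6.2084×10^8 km.
The Hohmann ellipse has a_t = (r₁ + r₂)/2 = 3.78114×10^8 km.
Circular speed at r₁: v₁ = √(μ/r₁) = √(1.327×10^11/1.35388×10^8) = 31.3073 km/s.
On the transfer ellipse at r₁, v² = μ(2/r − 1/a) gives v_p = √[μ(2/r₁ − 1/a_t)] = 40.1166 km/s.
First burn Δv₁ = |v_p − v₁| = 8.809 km/s.
At r₂, v₂ = √(μ/r₂) = 14.62 km/s.
Transfer-orbit speed at r₂: v_a = √[μ(2/r₂ − 1/a_t)] = 8.748 km/s.
Second burn Δv₂ = |v₂ − v_a| = 5.872 km/s.
Total Δv = Δv₁ + Δv₂ = 14.68 km/s.

Δv = 14.7 km/s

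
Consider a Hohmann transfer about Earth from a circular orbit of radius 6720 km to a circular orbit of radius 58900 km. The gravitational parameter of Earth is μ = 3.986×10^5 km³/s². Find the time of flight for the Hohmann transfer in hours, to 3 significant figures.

Transfer-ellipse semi-major axis a_t = (r₁ + r₂)/2 = (6720 + 58900)/2 = 32810 km.
Half the transfer-orbit period gives t = π√(a_t³/μ) = 29570 s.
Converting: 29570 s ÷ 3600 s/hour = 8.21 hours.

t = 8.21 hours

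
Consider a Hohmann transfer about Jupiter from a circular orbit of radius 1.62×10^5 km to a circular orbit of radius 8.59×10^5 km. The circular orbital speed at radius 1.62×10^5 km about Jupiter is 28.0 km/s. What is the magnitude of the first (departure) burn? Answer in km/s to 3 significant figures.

Δv₁ = 8.32 km/s

From the circular-orbit relation v² = μ/r at r = 1.62×10^5 km: μ = v²r = (28.0)² × 1.62×10^5 = 1.27008×10^8 km³/s².
The Hohmann ellipse has a_t = (r₁ + r₂)/2 = 5.105×10^5 km.
Circular speed at r = 1.620×10^5 km: v_c = √(μ/r) = 28.000 km/s.
Transfer-orbit speed at the same r (vis-viva, a = a_t): v_t = √[μ(2/r − 1/a_t)] = 36.321 km/s.
Δv₁ = |v_t − v_c| = |36.321 − 28.000| = 8.321 km/s.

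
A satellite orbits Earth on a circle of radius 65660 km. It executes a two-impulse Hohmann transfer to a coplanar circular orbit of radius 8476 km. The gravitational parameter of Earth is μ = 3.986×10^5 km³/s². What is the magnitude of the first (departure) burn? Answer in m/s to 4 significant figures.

Δv₁ = 1286 m/s

The Hohmann ellipse has a_t = (r₁ + r₂)/2 = 37068 km.
On the circular orbit at r = 65660 km, v_c = √(μ/r) = 2.464 km/s.
Transfer-orbit speed at the same r (vis-viva, a = a_t): v_t = √[μ(2/r − 1/a_t)] = 1.178 km/s.
Δv₁ = |v_t − v_c| = |1.178 − 2.464| = 1.286 km/s.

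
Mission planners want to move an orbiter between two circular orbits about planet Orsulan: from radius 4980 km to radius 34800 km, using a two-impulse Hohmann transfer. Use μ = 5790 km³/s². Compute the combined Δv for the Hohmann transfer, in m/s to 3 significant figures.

Transfer-ellipse semi-major axis a_t = (r₁ + r₂)/2 = (4980 + 34800)/2 = 19890 km.
At r₁ the circular-orbit speed is v₁ = √(μ/r₁) = 1.078 km/s.
Transfer-orbit speed at r₁ (vis-viva equation): v_p = √[μ(2/r₁ − 1/a_t)] = 1.426 km/s.
First burn Δv₁ = |v_p − v₁| = 0.3480 km/s.
At r₂, v₂ = √(μ/r₂) = 0.4079 km/s.
Transfer-orbit speed at r₂: v_a = √[μ(2/r₂ − 1/a_t)] = 0.2041 km/s.
Second burn Δv₂ = |v₂ − v_a| = 0.2038 km/s.
Δv = Δv₁ + Δv₂ = 0.3480 + 0.2038 = 0.5518 km/s.

Δv = 552 m/s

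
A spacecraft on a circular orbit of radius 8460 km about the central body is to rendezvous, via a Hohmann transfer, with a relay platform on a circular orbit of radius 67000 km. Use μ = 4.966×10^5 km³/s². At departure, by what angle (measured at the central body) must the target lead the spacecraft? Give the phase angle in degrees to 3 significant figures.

The Hohmann ellipse has a_t = (r₁ + r₂)/2 = 37730 km.
Transfer time t = π√(a_t³/μ) = 32672 s.
The target's mean motion on its circular orbit is ω₂ = √(μ/r₂³) = 4.0634×10^-5 rad/s.
Angle swept by the target during transfer: ω₂·t = 1.3276 rad = 76.07°.
The spacecraft traverses 180° on the transfer ellipse, so the target must lead by 180° − 76.07° = 104°.

φ = 104°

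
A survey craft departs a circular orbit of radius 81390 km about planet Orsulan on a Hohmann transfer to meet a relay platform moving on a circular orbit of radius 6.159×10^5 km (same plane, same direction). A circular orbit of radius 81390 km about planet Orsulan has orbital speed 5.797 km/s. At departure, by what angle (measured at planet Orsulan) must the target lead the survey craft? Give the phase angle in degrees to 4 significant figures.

From the circular-orbit relation v² = μ/r at r = 81390 km: μ = v²r = (5.797)² × 81390 = 2.73513×10^6 km³/s².
The Hohmann ellipse has a_t = (r₁ + r₂)/2 = 3.48645×10^5 km.
Transfer time t = π√(a_t³/μ) = 3.911×10^5 s.
Target angular speed ω₂ = √(μ/r₂³) = 3.422×10^-6 rad/s.
Angle swept by the target during transfer: ω₂·t = 1.338 rad = 76.66°.
Arrival is 180° from departure on the ellipse, so φ = 180° − 76.66° = 103.3°.

φ = 103.3°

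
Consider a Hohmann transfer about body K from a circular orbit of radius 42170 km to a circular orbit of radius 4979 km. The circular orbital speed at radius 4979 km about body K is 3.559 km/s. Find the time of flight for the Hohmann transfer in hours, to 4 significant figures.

From the circular-orbit relation v² = μ/r at r = 4979 km: μ = v²r = (3.559)² × 4979 = 63066.4 km³/s².
Transfer-ellipse semi-major axis a_t = (r₁ + r₂)/2 = (42170 + 4979)/2 = 23574.5 km.
Half the transfer-orbit period gives t = π√(a_t³/μ) = 45280 s.
Converting: 45280 s ÷ 3600 s/hour = 12.58 hours.

t = 12.58 hours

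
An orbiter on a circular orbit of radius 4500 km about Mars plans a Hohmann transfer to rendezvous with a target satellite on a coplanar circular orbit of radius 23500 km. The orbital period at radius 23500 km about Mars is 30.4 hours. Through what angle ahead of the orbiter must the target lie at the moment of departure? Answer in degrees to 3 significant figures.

From Kepler's third law T² = 4π²r³/μ at r = 23500 km, T = 30.4 hours = 30.4 × 3600 s = 1.0944×10^5 s: μ = 4π²r³/T² = 42777.1 km³/s².
The Hohmann ellipse has a_t = (r₁ + r₂)/2 = 14000 km.
The half-period of the transfer ellipse is t = π√(a_t³/μ) = 25161.5 s.
The target's mean motion on its circular orbit is ω₂ = √(μ/r₂³) = 5.74121×10^-5 rad/s.
Angle swept by the target during transfer: ω₂·t = 1.4446 rad = 82.77°.
The orbiter traverses 180° on the transfer ellipse, so the target must lead by 180° − 82.77° = 97.2°.

φ = 97.2°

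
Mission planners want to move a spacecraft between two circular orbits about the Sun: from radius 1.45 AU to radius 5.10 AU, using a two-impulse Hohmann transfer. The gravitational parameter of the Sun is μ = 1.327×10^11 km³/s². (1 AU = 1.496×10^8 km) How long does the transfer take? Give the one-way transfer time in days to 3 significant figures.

In km: r₁ = 1.45 × 1.496×10^8 = 2.1692×10^8 km; r₂ = 5.10 × 1.496×10^8 = 7.6296×10^8 km.
Semi-major axis of the transfer orbit: a_t = (2.1692×10^8 + 7.6296×10^8)/2 = 4.8994×10^8 km.
Transfer time t = π√(a_t³/μ) = π√((4.8994×10^8)³ / 1.327×10^11) = 9.353×10^7 s.
Converting: 9.353×10^7 s ÷ 86400 s/day = 1080 days.

t = 1080 days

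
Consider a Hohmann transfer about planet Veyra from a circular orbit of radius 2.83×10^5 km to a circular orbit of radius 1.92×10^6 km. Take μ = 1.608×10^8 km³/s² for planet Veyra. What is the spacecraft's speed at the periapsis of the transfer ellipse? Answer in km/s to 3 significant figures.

v = 31.5 km/s

Transfer-ellipse semi-major axis a_t = (r₁ + r₂)/2 = (2.830×10^5 + 1.920×10^6)/2 = 1.1015×10^6 km.
At periapsis, r = 2.830×10^5 km.
Vis-viva: v = √[μ(2/r − 1/a_t)] = √[1.608×10^8 × (2/2.830×10^5 − 1/1.1015×10^6)] = 31.47 km/s.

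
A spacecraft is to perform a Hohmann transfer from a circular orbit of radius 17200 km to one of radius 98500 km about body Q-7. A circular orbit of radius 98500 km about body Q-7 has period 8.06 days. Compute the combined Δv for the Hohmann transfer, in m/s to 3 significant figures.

Δv = 1050 m/s

From Kepler's third law T² = 4π²r³/μ at r = 98500 km, T = 8.06 days = 8.06 × 86400 s = 6.96384×10^5 s: μ = 4π²r³/T² = 77798.4 km³/s².
The Hohmann ellipse has a_t = (r₁ + r₂)/2 = 57850 km.
Circular speed at r₁: v₁ = √(μ/r₁) = √(77798.4/17200) = 2.1267733 km/s.
Transfer-orbit speed at r₁ (v² = μ(2/r − 1/a)): v_p = √[μ(2/r₁ − 1/a_t)] = 2.7751575 km/s.
First burn Δv₁ = |v_p − v₁| = 0.64838 km/s.
At r₂, v₂ = √(μ/r₂) = 0.888725 km/s.
Transfer-orbit speed at r₂: v_a = √[μ(2/r₂ − 1/a_t)] = 0.484596 km/s.
Second burn Δv₂ = |v₂ − v_a| = 0.40413 km/s.
Δv = Δv₁ + Δv₂ = 0.64838 + 0.40413 = 1.053 km/s.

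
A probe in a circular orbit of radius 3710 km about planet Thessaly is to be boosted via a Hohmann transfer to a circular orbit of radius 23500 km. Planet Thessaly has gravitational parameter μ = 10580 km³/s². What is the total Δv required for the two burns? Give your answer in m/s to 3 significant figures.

Δv = 851 m/s

The Hohmann ellipse has a_t = (r₁ + r₂)/2 = 13605 km.
Circular speed at r₁: v₁ = √(μ/r₁) = √(10580/3710) = 1.6887 km/s.
Transfer-orbit speed at r₁ (vis-viva equation): v_p = √[μ(2/r₁ − 1/a_t)] = 2.2194 km/s.
First burn Δv₁ = |v_p − v₁| = 0.5307 km/s.
At r₂, v₂ = √(μ/r₂) = 0.6710 km/s.
Transfer-orbit speed at r₂: v_a = √[μ(2/r₂ − 1/a_t)] = 0.3504 km/s.
Second burn Δv₂ = |v₂ − v_a| = 0.3206 km/s.
Total Δv = Δv₁ + Δv₂ = 0.8513 km/s.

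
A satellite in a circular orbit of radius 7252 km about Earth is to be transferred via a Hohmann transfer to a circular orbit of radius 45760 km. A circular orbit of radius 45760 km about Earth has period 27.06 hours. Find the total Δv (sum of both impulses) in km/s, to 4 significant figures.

Δv = 3.735 km/s

From Kepler's third law T² = 4π²r³/μ at r = 45760 km, T = 27.06 hours = 27.06 × 3600 s = 97416 s: μ = 4π²r³/T² = 3.98618×10^5 km³/s².
Transfer-ellipse semi-major axis a_t = (r₁ + r₂)/2 = (7252 + 45760)/2 = 26506 km.
Circular speed at r₁: v₁ = √(μ/r₁) = √(3.98618×10^5/7252) = 7.414 km/s.
On the transfer ellipse at r₁, vis-viva equation gives v_p = √[μ(2/r₁ − 1/a_t)] = 9.741 km/s.
First burn Δv₁ = |v_p − v₁| = 2.327 km/s.
At r₂, v₂ = √(μ/r₂) = 2.9515 km/s.
Transfer-orbit speed at r₂: v_a = √[μ(2/r₂ − 1/a_t)] = 1.5438 km/s.
Second burn Δv₂ = |v₂ − v_a| = 1.408 km/s.
Total Δv = Δv₁ + Δv₂ = 3.735 km/s.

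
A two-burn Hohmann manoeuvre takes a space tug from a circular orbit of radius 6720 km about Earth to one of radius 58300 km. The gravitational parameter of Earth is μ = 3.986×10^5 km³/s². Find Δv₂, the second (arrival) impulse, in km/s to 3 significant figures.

Transfer-ellipse semi-major axis a_t = (r₁ + r₂)/2 = (6720 + 58300)/2 = 32510 km.
Circular speed at r = 58300 km: v_c = √(μ/r) = 2.615 km/s.
Vis-viva on the transfer ellipse at r = 58300 km gives v_t = √[μ(2/r − 1/a_t)] = 1.189 km/s.
Δv₂ = |v_t − v_c| = |1.189 − 2.615| = 1.426 km/s.

Δv₂ = 1.43 km/s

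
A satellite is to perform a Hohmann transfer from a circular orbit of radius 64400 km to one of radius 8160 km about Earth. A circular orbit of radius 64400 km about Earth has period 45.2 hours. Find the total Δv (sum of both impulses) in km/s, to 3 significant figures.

Δv = 3.63 km/s

From Kepler's third law T² = 4π²r³/μ at r = 64400 km, T = 45.2 hours = 45.2 × 3600 s = 1.6272×10^5 s: μ = 4π²r³/T² = 3.98231×10^5 km³/s².
Transfer-ellipse semi-major axis a_t = (r₁ + r₂)/2 = (64400 + 8160)/2 = 36280 km.
Circular speed at r₁: v₁ = √(μ/r₁) = √(3.98231×10^5/64400) = 2.4867 km/s.
Transfer-orbit speed at r₁ (vis-viva equation): v_a = √[μ(2/r₁ − 1/a_t)] = 1.1793 km/s.
First burn Δv₁ = |v_a − v₁| = 1.307 km/s.
Circular speed at r₂: v₂ = √(μ/r₂) = 6.9859 km/s.
Transfer-orbit speed at r₂: v_p = √[μ(2/r₂ − 1/a_t)] = 9.3075 km/s.
Second burn Δv₂ = |v₂ − v_p| = 2.322 km/s.
Total Δv = Δv₁ + Δv₂ = 3.629 km/s.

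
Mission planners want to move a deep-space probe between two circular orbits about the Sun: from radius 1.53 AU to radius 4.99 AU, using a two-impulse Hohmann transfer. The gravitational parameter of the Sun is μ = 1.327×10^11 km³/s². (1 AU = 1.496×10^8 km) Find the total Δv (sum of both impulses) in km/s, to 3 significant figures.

Δv = 9.91 km/s

In km: r₁ = 1.53 × 1.496×10^8 = 2.28888×10^8 km; r₂ = 4.99 × 1.496×10^8 = 7.46504×10^8 km.
Transfer-ellipse semi-major axis a_t = (r₁ + r₂)/2 = (2.28888×10^8 + 7.46504×10^8)/2 = 4.87696×10^8 km.
At r₁ the circular-orbit speed is v₁ = √(μ/r₁) = 24.07820 km/s.
On the transfer ellipse at r₁, vis-viva gives v_p = √[μ(2/r₁ − 1/a_t)] = 29.78965 km/s.
First burn Δv₁ = |v_p − v₁| = 5.711 km/s.
Circular speed at r₂: v₂ = √(μ/r₂) = 13.333 km/s.
Transfer-orbit speed at r₂: v_a = √[μ(2/r₂ − 1/a_t)] = 9.1339 km/s.
Second burn Δv₂ = |v₂ − v_a| = 4.199 km/s.
Total Δv = Δv₁ + Δv₂ = 9.910 km/s.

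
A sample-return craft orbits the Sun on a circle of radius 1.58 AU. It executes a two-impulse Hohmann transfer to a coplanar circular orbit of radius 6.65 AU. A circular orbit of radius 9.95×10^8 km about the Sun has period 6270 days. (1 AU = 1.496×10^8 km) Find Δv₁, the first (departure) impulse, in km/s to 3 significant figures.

From Kepler's third law T² = 4π²r³/μ at r = 9.95×10^8 km, T = 6270 days = 6270 × 86400 s = 5.41728×10^8 s: μ = 4π²r³/T² = 1.32515×10^11 km³/s².
In km: r₁ = 1.58 × 1.496×10^8 = 2.36368×10^8 km; r₂ = 6.65 × 1.496×10^8 = 9.9484×10^8 km.
Semi-major axis of the transfer orbit: a_t = (2.36368×10^8 + 9.9484×10^8)/2 = 6.15604×10^8 km.
Circular speed at r = 2.36368×10^8 km: v_c = √(μ/r) = 23.678 km/s.
Vis-viva on the transfer ellipse at r = 2.36368×10^8 km gives v_t = √[μ(2/r − 1/a_t)] = 30.100 km/s.
Δv₁ = |v_t − v_c| = |30.100 − 23.678| = 6.422 km/s.

Δv₁ = 6.42 km/s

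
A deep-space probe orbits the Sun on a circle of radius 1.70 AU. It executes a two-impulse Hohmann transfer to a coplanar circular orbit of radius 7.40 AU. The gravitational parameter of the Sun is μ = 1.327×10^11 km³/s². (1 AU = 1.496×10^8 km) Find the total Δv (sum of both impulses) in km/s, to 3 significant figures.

In km: r₁ = 1.70 × 1.496×10^8 = 2.5432×10^8 km; r₂ = 7.40 × 1.496×10^8 = 1.10704×10^9 km.
Semi-major axis of the transfer orbit: a_t = (2.5432×10^8 + 1.10704×10^9)/2 = 6.8068×10^8 km.
Circular speed at r₁: v₁ = √(μ/r₁) = √(1.327×10^11/2.5432×10^8) = 22.843 km/s.
On the transfer ellipse at r₁, vis-viva gives v_p = √[μ(2/r₁ − 1/a_t)] = 29.131 km/s.
First burn Δv₁ = |v_p − v₁| = 6.288 km/s.
Circular speed at r₂: v₂ = √(μ/r₂) = 10.948 km/s.
Transfer-orbit speed at r₂: v_a = √[μ(2/r₂ − 1/a_t)] = 6.6923 km/s.
Second burn Δv₂ = |v₂ − v_a| = 4.256 km/s.
Δv = Δv₁ + Δv₂ = 6.288 + 4.256 = 10.54 km/s.

Δv = 10.5 km/s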